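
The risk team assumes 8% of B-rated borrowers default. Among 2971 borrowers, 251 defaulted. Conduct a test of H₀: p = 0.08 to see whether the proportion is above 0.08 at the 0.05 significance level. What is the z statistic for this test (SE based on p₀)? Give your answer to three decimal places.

z = 0.901

p̂ = 251/2971 = 0.084483.
SE = √(p₀(1−p₀)/n) = √(0.0736/2971) = 0.004977.
z = (0.084483 − 0.08)/0.004977 = 0.004483/0.004977 = 0.901.
p-value = P(Z > 0.901) ≈ 0.1839; since p > α = 0.05, fail to reject H₀.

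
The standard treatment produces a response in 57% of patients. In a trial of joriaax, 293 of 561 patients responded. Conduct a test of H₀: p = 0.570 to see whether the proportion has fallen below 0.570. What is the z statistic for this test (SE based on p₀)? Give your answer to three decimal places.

p̂ = 293/561 = 0.52228.
SE = √(p₀(1−p₀)/n) = √(0.2451/561) = 0.02090.
z = (0.52228 − 0.57)/0.02090 = -0.04772/0.02090 = -2.283.
p-value = P(Z < -2.283) ≈ 0.0112.

z = -2.283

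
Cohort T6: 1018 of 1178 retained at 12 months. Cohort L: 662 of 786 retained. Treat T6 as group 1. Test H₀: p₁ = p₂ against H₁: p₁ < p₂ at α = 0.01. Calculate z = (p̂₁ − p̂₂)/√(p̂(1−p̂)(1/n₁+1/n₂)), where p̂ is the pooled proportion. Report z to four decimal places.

z = 1.3543

p̂₁ = 1018/1178 ≈ 0.8641766, p̂₂ = 662/786 ≈ 0.8422392.
Pooled p̂ = (1018+662)/(1178+786) = 1680/1964 = 0.8553971.
SE = √(p̂(1−p̂)(1/n₁+1/n₂)) = √(0.8553971·0.1446029·0.00212116) = √(0.000262372) = 0.0161979.
z = (0.8641766 − 0.8422392)/0.0161979 = 0.0219374/0.0161979 = 1.3543.
p-value = P(Z < 1.354) ≈ 0.9122. With α = 0.01, fail to reject H₀.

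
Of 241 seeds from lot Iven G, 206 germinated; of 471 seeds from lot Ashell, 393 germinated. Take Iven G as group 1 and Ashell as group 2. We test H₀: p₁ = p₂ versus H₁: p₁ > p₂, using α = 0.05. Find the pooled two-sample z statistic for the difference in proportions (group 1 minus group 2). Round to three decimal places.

z = 0.704

p̂₁ = 206/241 = 0.85477, p̂₂ = 393/471 = 0.83439.
Pooled p̂ = (206+393)/(241+471) = 599/712 = 0.84129.
SE = √(0.13352 × 0.00627252) = 0.02894.
z = (0.85477 − 0.83439)/0.02894 = 0.02038/0.02894 = 0.704.
p-value = P(Z > 0.704) ≈ 0.2407. With α = 0.05, fail to reject H₀.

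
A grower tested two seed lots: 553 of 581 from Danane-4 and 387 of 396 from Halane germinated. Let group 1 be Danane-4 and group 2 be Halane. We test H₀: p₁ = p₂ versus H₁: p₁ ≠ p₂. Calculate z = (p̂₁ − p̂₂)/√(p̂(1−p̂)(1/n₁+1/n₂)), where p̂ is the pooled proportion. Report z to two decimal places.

z = -2.05

p̂₁ = 553/581 ≈ 0.95181, p̂₂ = 387/396 ≈ 0.97727.
Pooled p̂ = (553+387)/(581+396) = 940/977 = 0.96213.
SE = √(p̂(1−p̂)(1/n₁+1/n₂)) = √(0.96213·0.03787·0.00424642) = √(0.000154726) = 0.01244.
z = (0.95181 − 0.97727)/0.01244 = -0.02546/0.01244 = -2.05.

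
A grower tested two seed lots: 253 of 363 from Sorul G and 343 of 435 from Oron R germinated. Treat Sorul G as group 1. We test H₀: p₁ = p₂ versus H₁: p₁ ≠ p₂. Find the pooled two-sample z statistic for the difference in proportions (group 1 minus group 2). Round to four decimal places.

p̂₁ = 253/363 ≈ 0.696970, p̂₂ = 343/435 ≈ 0.788506.
Pooled p̂ = (253+343)/(363+435) = 596/798 = 0.746867.
SE = √(p̂(1−p̂)(1/n₁+1/n₂)) = √(0.746867·0.253133·0.00505367) = √(0.00095543) = 0.030910.
z = (0.696970 − 0.788506)/0.030910 = -0.091536/0.030910 = -2.9614.
p-value = 2·P(Z > 2.961) ≈ 0.0031.

z = -2.9614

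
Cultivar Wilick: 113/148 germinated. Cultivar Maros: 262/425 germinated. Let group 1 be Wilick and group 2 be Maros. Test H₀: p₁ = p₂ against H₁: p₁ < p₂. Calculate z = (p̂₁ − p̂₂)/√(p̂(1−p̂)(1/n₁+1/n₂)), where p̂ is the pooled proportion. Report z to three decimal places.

z = 3.240

p̂₁ = 113/148 = 0.763514, p̂₂ = 262/425 = 0.616471.
Pooled p̂ = (113+262)/(148+425) = 375/573 = 0.654450.
SE = √(0.226145 × 0.0091097) = 0.045388.
z = (0.763514 − 0.616471)/0.045388 = 0.147043/0.045388 = 3.240.
p-value = P(Z < 3.240) ≈ 0.9994.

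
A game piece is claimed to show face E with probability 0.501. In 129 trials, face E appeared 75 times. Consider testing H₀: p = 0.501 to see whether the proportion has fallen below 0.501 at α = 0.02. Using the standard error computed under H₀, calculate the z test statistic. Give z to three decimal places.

z = 1.826

p̂ = 75/129 = 0.58140.
Standard error under H₀: √(0.501×0.499/129) = 0.04402.
z = (0.58140 − 0.501)/0.04402 = 0.08040/0.04402 = 1.826.
p-value = P(Z < 1.826) ≈ 0.9661. With α = 0.02, fail to reject H₀.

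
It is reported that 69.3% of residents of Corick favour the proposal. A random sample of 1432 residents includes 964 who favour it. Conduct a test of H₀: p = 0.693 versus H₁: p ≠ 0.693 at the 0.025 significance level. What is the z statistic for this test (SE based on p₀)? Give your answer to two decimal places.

z = -1.63

p̂ = 964/1432 = 0.67318.
SE = √(p₀(1−p₀)/n) = √(0.21275/1432) = 0.01219.
z = (0.67318 − 0.693)/0.01219 = -0.01982/0.01219 = -1.63.
Two-sided p-value ≈ 2·Φ(−1.626) = 0.1040; since p > α = 0.025, fail to reject H₀.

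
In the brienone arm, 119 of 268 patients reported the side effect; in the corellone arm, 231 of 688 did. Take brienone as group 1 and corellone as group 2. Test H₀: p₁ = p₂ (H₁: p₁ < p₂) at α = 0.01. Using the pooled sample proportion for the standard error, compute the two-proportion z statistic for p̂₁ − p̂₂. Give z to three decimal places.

p̂₁ = 119/268 = 0.44403, p̂₂ = 231/688 = 0.33576.
Pooled p̂ = (119+231)/(268+688) = 350/956 = 0.36611.
SE = √(p̂(1−p̂)(1/n₁+1/n₂)) = √(0.36611·0.63389·0.00518483) = √(0.00120326) = 0.03469.
z = (0.44403 − 0.33576)/0.03469 = 0.10827/0.03469 = 3.121.
p-value = P(Z < 3.121) ≈ 0.9991. With α = 0.01, fail to reject H₀.

z = 3.121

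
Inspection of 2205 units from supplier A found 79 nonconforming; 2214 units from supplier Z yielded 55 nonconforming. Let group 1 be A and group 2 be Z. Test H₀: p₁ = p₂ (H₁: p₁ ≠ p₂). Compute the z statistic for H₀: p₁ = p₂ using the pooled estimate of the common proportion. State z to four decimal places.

p̂₁ = 79/2205 = 0.0358277, p̂₂ = 55/2214 = 0.0248419.
Pooled p̂ = (79+55)/(2205+2214) = 134/4419 = 0.0303236.
SE = √(0.0294041 × 0.000905186) = 0.0051591.
z = (0.0358277 − 0.0248419)/0.0051591 = 0.0109858/0.0051591 = 2.1294.
Two-sided p-value ≈ 2·Φ(−2.129) = 0.0332.

z = 2.1294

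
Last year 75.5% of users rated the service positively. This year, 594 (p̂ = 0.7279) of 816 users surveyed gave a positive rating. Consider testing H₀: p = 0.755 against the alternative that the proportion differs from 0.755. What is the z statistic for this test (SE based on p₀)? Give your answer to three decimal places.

z = -1.797

p̂ = 594/816 = 0.72794.
SE = √(p₀(1−p₀)/n) = √(0.18498/816) = 0.01506.
z = (0.72794 − 0.755)/0.01506 = -0.02706/0.01506 = -1.797.
p-value = 2·P(Z > 1.797) ≈ 0.0723.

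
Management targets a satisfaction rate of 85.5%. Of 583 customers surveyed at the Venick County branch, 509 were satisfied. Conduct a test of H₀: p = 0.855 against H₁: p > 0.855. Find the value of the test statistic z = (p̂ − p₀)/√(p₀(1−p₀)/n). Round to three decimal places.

p̂ = 509/583 = 0.87307.
Standard error under H₀: √(0.855×0.145/583) = 0.01458.
z = (0.87307 − 0.855)/0.01458 = 0.01807/0.01458 = 1.239.

z = 1.239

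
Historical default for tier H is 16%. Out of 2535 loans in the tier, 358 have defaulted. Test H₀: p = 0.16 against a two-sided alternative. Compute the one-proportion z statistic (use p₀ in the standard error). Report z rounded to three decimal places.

z = -2.579

p̂ = 358/2535 = 0.141223.
SE = √(p₀(1−p₀)/n) = √(0.1344/2535) = 0.007281.
z = (0.141223 − 0.16)/0.007281 = -0.018777/0.007281 = -2.579.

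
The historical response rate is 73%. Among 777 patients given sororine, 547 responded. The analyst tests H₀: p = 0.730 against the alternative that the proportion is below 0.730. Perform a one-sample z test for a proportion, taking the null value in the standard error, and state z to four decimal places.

z = -1.6331

p̂ = 547/777 = 0.703990.
Under H₀, SE = √(0.73·0.27/777) = √(0.000253668) = 0.015927.
z = (0.703990 − 0.73)/0.015927 = -0.026010/0.015927 = -1.6331.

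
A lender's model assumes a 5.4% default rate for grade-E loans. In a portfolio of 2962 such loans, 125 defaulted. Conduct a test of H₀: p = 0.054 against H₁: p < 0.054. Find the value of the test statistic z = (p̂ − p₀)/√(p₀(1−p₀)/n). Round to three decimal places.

z = -2.841

p̂ = 125/2962 = 0.042201.
SE = √(p₀(1−p₀)/n) = √(0.051084/2962) = 0.004153.
z = (0.042201 − 0.054)/0.004153 = -0.011799/0.004153 = -2.841.
p-value = P(Z < -2.841) ≈ 0.0022.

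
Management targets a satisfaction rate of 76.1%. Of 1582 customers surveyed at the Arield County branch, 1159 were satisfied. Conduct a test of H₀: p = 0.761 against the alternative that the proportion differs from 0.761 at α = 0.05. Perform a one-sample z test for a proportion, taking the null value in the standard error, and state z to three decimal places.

z = -2.647

p̂ = 1159/1582 = 0.73262.
Under H₀, SE = √(0.761·0.239/1582) = √(0.000114968) = 0.01072.
z = (0.73262 − 0.761)/0.01072 = -0.02838/0.01072 = -2.647.
p-value = 2·P(Z > 2.647) ≈ 0.0081; since p < α = 0.05, reject H₀.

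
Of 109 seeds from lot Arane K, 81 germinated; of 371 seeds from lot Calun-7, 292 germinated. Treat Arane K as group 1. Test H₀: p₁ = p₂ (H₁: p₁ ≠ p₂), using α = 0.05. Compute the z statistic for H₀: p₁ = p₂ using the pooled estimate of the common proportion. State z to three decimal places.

z = -0.969

p̂₁ = 81/109 = 0.74312, p̂₂ = 292/371 = 0.78706.
Pooled p̂ = (81+292)/(109+371) = 373/480 = 0.77708.
SE = √(p̂(1−p̂)(1/n₁+1/n₂)) = √(0.77708·0.22292·0.0118697) = √(0.00205613) = 0.04534.
z = (0.74312 − 0.78706)/0.04534 = -0.04394/0.04534 = -0.969.
p-value = 2·P(Z > 0.969) ≈ 0.3325. With α = 0.05, fail to reject H₀.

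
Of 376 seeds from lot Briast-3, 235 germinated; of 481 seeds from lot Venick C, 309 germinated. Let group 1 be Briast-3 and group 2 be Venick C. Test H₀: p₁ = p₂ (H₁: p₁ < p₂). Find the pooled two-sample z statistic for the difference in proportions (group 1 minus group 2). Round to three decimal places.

p̂₁ = 235/376 ≈ 0.62500, p̂₂ = 309/481 ≈ 0.64241.
Pooled p̂ = (235+309)/(376+481) = 544/857 = 0.63477.
SE = √(0.231836 × 0.00473858) = 0.03314.
z = (0.62500 − 0.64241)/0.03314 = -0.01741/0.03314 = -0.525.
p-value = P(Z < -0.525) ≈ 0.2997.

z = -0.525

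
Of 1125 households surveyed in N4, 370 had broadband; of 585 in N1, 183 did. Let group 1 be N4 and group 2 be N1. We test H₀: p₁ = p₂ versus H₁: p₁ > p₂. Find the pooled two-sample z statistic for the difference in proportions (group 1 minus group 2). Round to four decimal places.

z = 0.6739

p̂₁ = 370/1125 = 0.328889, p̂₂ = 183/585 = 0.312821.
Pooled p̂ = (370+183)/(1125+585) = 553/1710 = 0.323392.
SE = √(0.21881 × 0.00259829) = 0.023844.
z = (0.328889 − 0.312821)/0.023844 = 0.016068/0.023844 = 0.6739.
p-value = P(Z > 0.674) ≈ 0.2502.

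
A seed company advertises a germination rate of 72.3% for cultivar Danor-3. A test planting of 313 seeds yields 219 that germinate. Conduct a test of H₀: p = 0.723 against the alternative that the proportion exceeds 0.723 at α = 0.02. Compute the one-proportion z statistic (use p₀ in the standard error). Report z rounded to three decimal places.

p̂ = 219/313 ≈ 0.69968.
SE = √(p₀(1−p₀)/n) = √(0.20027/313) = 0.02530.
z = (0.69968 − 0.723)/0.02530 = -0.02332/0.02530 = -0.922.
p-value = P(Z > -0.922) ≈ 0.8217. With α = 0.02, fail to reject H₀.

z = -0.922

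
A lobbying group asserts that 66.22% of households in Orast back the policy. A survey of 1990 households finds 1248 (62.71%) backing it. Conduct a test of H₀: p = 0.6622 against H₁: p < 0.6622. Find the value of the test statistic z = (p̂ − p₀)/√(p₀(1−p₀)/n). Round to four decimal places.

z = -3.3073

p̂ = 1248/1990 = 0.627136.
SE = √(p₀(1−p₀)/n) = √(0.22369/1990) = 0.010602.
z = (0.627136 − 0.6622)/0.010602 = -0.035064/0.010602 = -3.3073.
p-value = P(Z < -3.307) ≈ 0.0005.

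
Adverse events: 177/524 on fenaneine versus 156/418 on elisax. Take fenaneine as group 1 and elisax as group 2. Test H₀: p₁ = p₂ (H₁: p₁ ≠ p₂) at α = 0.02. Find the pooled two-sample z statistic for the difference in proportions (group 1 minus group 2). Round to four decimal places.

p̂₁ = 177/524 = 0.337786, p̂₂ = 156/418 = 0.373206.
Pooled p̂ = (177+156)/(524+418) = 333/942 = 0.353503.
SE = √(0.228539 × 0.00430074) = 0.031351.
z = (0.337786 − 0.373206)/0.031351 = -0.035420/0.031351 = -1.1298.
Two-sided p-value ≈ 2·Φ(−1.130) = 0.2586, so at α = 0.02 we fail to reject H₀.

z = -1.1298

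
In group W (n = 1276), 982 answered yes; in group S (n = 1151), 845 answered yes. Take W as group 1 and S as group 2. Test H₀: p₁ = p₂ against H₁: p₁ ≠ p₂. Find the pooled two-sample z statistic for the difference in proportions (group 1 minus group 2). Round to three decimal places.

z = 2.021

p̂₁ = 982/1276 = 0.76959, p̂₂ = 845/1151 = 0.73414.
Pooled p̂ = (982+845)/(1276+1151) = 1827/2427 = 0.75278.
SE = √(p̂(1−p̂)(1/n₁+1/n₂)) = √(0.75278·0.24722·0.00165251) = √(0.000307535) = 0.01754.
z = (0.76959 − 0.73414)/0.01754 = 0.03545/0.01754 = 2.021.
p-value = 2·P(Z > 2.021) ≈ 0.0432.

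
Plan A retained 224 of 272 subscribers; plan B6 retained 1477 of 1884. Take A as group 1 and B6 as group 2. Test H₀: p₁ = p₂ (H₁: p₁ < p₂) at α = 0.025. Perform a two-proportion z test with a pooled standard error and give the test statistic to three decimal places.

p̂₁ = 224/272 = 0.82353, p̂₂ = 1477/1884 = 0.78397.
Pooled p̂ = (224+1477)/(272+1884) = 1701/2156 = 0.78896.
SE = √(p̂(1−p̂)(1/n₁+1/n₂)) = √(0.78896·0.21104·0.00420726) = √(0.000700515) = 0.02647.
z = (0.82353 − 0.78397)/0.02647 = 0.03956/0.02647 = 1.495.
p-value = P(Z < 1.495) ≈ 0.9325; since p > α = 0.025, fail to reject H₀.

z = 1.495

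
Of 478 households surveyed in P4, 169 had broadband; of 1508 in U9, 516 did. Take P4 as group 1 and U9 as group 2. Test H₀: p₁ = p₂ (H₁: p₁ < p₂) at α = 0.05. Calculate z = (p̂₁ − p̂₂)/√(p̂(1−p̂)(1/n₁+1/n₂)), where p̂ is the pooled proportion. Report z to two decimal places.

z = 0.46

p̂₁ = 169/478 = 0.3536, p̂₂ = 516/1508 = 0.3422.
Pooled p̂ = (169+516)/(478+1508) = 685/1986 = 0.3449.
SE = √(0.225948 × 0.00275518) = 0.0250.
z = (0.3536 − 0.3422)/0.0250 = 0.0114/0.0250 = 0.46.
p-value = P(Z < 0.456) ≈ 0.6759, so at α = 0.05 we fail to reject H₀.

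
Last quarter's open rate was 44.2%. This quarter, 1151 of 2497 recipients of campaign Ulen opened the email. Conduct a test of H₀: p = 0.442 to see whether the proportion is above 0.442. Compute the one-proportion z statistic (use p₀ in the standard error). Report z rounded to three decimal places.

p̂ = 1151/2497 = 0.460953.
Under H₀, SE = √(0.442·0.558/2497) = √(9.87729e-05) = 0.009938.
z = (0.460953 − 0.442)/0.009938 = 0.018953/0.009938 = 1.907.

z = 1.907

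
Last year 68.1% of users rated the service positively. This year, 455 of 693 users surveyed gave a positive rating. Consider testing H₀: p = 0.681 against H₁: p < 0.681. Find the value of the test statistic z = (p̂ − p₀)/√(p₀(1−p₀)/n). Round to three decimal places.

p̂ = 455/693 ≈ 0.656566.
Standard error under H₀: √(0.681×0.319/693) = 0.017705.
z = (0.656566 − 0.681)/0.017705 = -0.024434/0.017705 = -1.380.
p-value = P(Z < -1.380) ≈ 0.0838.

z = -1.380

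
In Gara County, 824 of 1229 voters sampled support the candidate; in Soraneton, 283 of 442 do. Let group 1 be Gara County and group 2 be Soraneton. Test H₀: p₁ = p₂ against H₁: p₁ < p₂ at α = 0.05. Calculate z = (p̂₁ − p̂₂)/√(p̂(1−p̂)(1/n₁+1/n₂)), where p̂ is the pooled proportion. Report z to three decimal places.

p̂₁ = 824/1229 = 0.67046, p̂₂ = 283/442 = 0.64027.
Pooled p̂ = (824+283)/(1229+442) = 1107/1671 = 0.66248.
SE = √(0.223601 × 0.00307611) = 0.02623.
z = (0.67046 − 0.64027)/0.02623 = 0.03019/0.02623 = 1.151.
p-value = P(Z < 1.151) ≈ 0.8752. With α = 0.05, fail to reject H₀.

z = 1.151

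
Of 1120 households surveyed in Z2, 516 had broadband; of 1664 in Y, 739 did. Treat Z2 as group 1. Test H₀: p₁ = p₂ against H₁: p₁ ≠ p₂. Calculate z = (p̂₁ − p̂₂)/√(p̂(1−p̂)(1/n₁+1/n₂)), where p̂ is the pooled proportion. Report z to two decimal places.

z = 0.86

p̂₁ = 516/1120 ≈ 0.4607, p̂₂ = 739/1664 ≈ 0.4441.
Pooled p̂ = (516+739)/(1120+1664) = 1255/2784 = 0.4508.
SE = √(p̂(1−p̂)(1/n₁+1/n₂)) = √(0.4508·0.5492·0.00149382) = √(0.000369837) = 0.0192.
z = (0.4607 − 0.4441)/0.0192 = 0.0166/0.0192 = 0.86.
Two-sided p-value ≈ 2·Φ(−0.863) = 0.3879.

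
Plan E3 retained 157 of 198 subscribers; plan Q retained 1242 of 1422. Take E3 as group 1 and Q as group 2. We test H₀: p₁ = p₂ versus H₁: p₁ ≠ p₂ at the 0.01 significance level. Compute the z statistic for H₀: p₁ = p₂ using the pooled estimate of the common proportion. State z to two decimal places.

p̂₁ = 157/198 ≈ 0.79293, p̂₂ = 1242/1422 ≈ 0.87342.
Pooled p̂ = (157+1242)/(198+1422) = 1399/1620 = 0.86358.
SE = √(0.117809 × 0.00575374) = 0.02604.
z = (0.79293 − 0.87342)/0.02604 = -0.08049/0.02604 = -3.09.
p-value = 2·P(Z > 3.091) ≈ 0.0020, so at α = 0.01 we reject H₀.

z = -3.09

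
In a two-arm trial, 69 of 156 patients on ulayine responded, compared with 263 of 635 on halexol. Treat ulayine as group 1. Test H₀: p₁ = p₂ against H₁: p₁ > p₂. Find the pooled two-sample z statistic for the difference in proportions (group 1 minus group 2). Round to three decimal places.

z = 0.638

p̂₁ = 69/156 ≈ 0.44231, p̂₂ = 263/635 ≈ 0.41417.
Pooled p̂ = (69+263)/(156+635) = 332/791 = 0.41972.
SE = √(p̂(1−p̂)(1/n₁+1/n₂)) = √(0.41972·0.58028·0.00798506) = √(0.0019448) = 0.04410.
z = (0.44231 − 0.41417)/0.04410 = 0.02814/0.04410 = 0.638.
p-value = P(Z > 0.638) ≈ 0.2617.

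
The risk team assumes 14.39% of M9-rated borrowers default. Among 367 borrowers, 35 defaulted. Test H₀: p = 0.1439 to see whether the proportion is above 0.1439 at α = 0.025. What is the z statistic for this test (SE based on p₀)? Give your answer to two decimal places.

z = -2.65

p̂ = 35/367 = 0.0954.
Under H₀, SE = √(0.1439·0.8561/367) = √(0.000335675) = 0.0183.
z = (0.0954 − 0.1439)/0.0183 = -0.0485/0.0183 = -2.65.
p-value = P(Z > -2.649) ≈ 0.9960; since p > α = 0.025, fail to reject H₀.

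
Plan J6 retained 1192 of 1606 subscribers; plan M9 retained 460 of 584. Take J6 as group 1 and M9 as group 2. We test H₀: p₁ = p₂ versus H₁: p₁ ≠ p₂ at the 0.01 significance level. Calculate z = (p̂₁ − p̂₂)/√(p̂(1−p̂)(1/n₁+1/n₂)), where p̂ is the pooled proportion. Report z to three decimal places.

p̂₁ = 1192/1606 = 0.74222, p̂₂ = 460/584 = 0.78767.
Pooled p̂ = (1192+460)/(1606+584) = 1652/2190 = 0.75434.
SE = √(0.185312 × 0.00233499) = 0.02080.
z = (0.74222 − 0.78767)/0.02080 = -0.04545/0.02080 = -2.185.
p-value = 2·P(Z > 2.185) ≈ 0.0289, so at α = 0.01 we fail to reject H₀.

z = -2.185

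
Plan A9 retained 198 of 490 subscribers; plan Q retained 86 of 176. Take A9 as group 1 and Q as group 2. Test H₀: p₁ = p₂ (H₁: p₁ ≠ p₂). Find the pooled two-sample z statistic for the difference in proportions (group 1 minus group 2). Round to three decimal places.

z = -1.946

p̂₁ = 198/490 = 0.40408, p̂₂ = 86/176 = 0.48864.
Pooled p̂ = (198+86)/(490+176) = 284/666 = 0.42643.
SE = √(0.244587 × 0.00772263) = 0.04346.
z = (0.40408 − 0.48864)/0.04346 = -0.08456/0.04346 = -1.946.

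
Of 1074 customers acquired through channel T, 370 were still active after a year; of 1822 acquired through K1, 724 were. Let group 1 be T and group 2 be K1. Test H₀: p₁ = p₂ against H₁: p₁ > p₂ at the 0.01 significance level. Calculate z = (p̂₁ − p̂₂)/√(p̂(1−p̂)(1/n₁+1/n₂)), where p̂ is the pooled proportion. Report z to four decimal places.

z = -2.8341

p̂₁ = 370/1074 ≈ 0.344507, p̂₂ = 724/1822 ≈ 0.397366.
Pooled p̂ = (370+724)/(1074+1822) = 1094/2896 = 0.377762.
SE = √(0.235058 × 0.00147995) = 0.018651.
z = (0.344507 − 0.397366)/0.018651 = -0.052859/0.018651 = -2.8341.
p-value = P(Z > -2.834) ≈ 0.9977. With α = 0.01, fail to reject H₀.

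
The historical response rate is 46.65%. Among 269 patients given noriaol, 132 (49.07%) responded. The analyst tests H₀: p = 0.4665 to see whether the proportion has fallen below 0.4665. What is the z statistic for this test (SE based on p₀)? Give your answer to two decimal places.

p̂ = 132/269 ≈ 0.4907.
SE = √(p₀(1−p₀)/n) = √(0.24888/269) = 0.0304.
z = (0.4907 − 0.4665)/0.0304 = 0.0242/0.0304 = 0.80.
p-value = P(Z < 0.796) ≈ 0.7869.

z = 0.80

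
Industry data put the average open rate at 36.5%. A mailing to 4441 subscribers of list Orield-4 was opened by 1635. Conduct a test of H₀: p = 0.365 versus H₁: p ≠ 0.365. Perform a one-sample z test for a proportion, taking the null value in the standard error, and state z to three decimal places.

p̂ = 1635/4441 = 0.368160.
SE = √(p₀(1−p₀)/n) = √(0.23178/4441) = 0.007224.
z = (0.368160 − 0.365)/0.007224 = 0.003160/0.007224 = 0.437.

z = 0.437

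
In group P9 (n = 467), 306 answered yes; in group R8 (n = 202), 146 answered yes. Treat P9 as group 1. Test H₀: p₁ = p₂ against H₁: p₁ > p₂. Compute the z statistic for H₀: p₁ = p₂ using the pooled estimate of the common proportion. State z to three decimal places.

p̂₁ = 306/467 ≈ 0.65525, p̂₂ = 146/202 ≈ 0.72277.
Pooled p̂ = (306+146)/(467+202) = 452/669 = 0.67564.
SE = √(p̂(1−p̂)(1/n₁+1/n₂)) = √(0.67564·0.32436·0.00709182) = √(0.00155419) = 0.03942.
z = (0.65525 − 0.72277)/0.03942 = -0.06752/0.03942 = -1.713.
p-value = P(Z > -1.713) ≈ 0.9566.

z = -1.713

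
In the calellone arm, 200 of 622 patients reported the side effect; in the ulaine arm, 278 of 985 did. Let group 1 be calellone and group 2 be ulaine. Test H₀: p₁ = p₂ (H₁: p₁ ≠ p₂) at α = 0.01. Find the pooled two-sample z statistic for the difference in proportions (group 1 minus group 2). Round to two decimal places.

p̂₁ = 200/622 = 0.3215, p̂₂ = 278/985 = 0.2822.
Pooled p̂ = (200+278)/(622+985) = 478/1607 = 0.2974.
SE = √(0.208973 × 0.00262295) = 0.0234.
z = (0.3215 − 0.2822)/0.0234 = 0.0393/0.0234 = 1.68.
p-value = 2·P(Z > 1.679) ≈ 0.0931. With α = 0.01, fail to reject H₀.

z = 1.68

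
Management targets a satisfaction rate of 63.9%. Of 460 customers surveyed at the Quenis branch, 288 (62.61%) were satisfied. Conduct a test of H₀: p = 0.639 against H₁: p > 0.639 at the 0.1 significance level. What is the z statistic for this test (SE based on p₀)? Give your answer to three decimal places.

z = -0.577

p̂ = 288/460 = 0.62609.
Under H₀, SE = √(0.639·0.361/460) = √(0.000501476) = 0.02239.
z = (0.62609 − 0.639)/0.02239 = -0.01291/0.02239 = -0.577.
p-value = P(Z > -0.577) ≈ 0.7179. With α = 0.1, fail to reject H₀.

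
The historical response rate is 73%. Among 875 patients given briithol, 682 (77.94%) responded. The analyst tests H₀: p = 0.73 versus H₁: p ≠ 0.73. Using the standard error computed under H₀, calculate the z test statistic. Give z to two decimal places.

z = 3.29

p̂ = 682/875 ≈ 0.7794.
Under H₀, SE = √(0.73·0.27/875) = √(0.000225257) = 0.0150.
z = (0.7794 − 0.73)/0.0150 = 0.0494/0.0150 = 3.29.
Two-sided p-value ≈ 2·Φ(−3.293) = 0.0010.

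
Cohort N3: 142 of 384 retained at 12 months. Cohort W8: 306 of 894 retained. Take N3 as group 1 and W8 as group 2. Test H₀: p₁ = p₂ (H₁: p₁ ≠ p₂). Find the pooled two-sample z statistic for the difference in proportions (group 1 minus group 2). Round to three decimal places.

z = 0.945

p̂₁ = 142/384 ≈ 0.36979, p̂₂ = 306/894 ≈ 0.34228.
Pooled p̂ = (142+306)/(384+894) = 448/1278 = 0.35055.
SE = √(p̂(1−p̂)(1/n₁+1/n₂)) = √(0.35055·0.64945·0.00372273) = √(0.000847533) = 0.02911.
z = (0.36979 − 0.34228)/0.02911 = 0.02751/0.02911 = 0.945.
p-value = 2·P(Z > 0.945) ≈ 0.3447.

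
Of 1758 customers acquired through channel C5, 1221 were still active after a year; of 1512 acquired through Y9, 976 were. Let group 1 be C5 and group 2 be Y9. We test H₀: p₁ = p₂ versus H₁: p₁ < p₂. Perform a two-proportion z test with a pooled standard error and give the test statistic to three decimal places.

z = 2.978

p̂₁ = 1221/1758 = 0.69454, p̂₂ = 976/1512 = 0.64550.
Pooled p̂ = (1221+976)/(1758+1512) = 2197/3270 = 0.67187.
SE = √(0.220462 × 0.0012302) = 0.01647.
z = (0.69454 − 0.64550)/0.01647 = 0.04904/0.01647 = 2.978.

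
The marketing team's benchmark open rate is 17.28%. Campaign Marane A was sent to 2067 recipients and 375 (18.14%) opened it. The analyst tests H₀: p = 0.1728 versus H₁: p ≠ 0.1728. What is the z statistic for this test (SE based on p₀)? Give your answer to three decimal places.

z = 1.037

p̂ = 375/2067 = 0.181422.
Under H₀, SE = √(0.1728·0.8272/2067) = √(6.91534e-05) = 0.008316.
z = (0.181422 − 0.1728)/0.008316 = 0.008622/0.008316 = 1.037.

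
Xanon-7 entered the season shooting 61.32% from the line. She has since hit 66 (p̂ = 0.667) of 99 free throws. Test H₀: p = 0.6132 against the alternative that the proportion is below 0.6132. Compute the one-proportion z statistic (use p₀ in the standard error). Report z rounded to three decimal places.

p̂ = 66/99 ≈ 0.66667.
SE = √(p₀(1−p₀)/n) = √(0.23719/99) = 0.04895.
z = (0.66667 − 0.6132)/0.04895 = 0.05347/0.04895 = 1.092.
p-value = P(Z < 1.092) ≈ 0.8627.

z = 1.092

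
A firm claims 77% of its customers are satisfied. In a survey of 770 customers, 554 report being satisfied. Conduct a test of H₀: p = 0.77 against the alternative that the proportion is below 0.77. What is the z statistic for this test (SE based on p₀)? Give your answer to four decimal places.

p̂ = 554/770 = 0.71948052.
Standard error under H₀: √(0.77×0.23/770) = 0.01516575.
z = (0.71948052 − 0.77)/0.01516575 = -0.05051948/0.01516575 = -3.3312.
p-value = P(Z < -3.331) ≈ 0.0004.

z = -3.3312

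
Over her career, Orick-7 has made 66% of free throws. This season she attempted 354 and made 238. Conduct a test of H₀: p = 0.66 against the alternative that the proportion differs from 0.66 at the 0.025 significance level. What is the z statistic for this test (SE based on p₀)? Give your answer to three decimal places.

p̂ = 238/354 ≈ 0.67232.
Standard error under H₀: √(0.66×0.34/354) = 0.02518.
z = (0.67232 − 0.66)/0.02518 = 0.01232/0.02518 = 0.489.
Two-sided p-value ≈ 2·Φ(−0.489) = 0.6247, so at α = 0.025 we fail to reject H₀.

z = 0.489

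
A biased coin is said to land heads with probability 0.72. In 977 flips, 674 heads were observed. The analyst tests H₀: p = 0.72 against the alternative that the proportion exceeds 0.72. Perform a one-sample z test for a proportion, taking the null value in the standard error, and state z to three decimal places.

z = -2.098

p̂ = 674/977 = 0.68987.
Standard error under H₀: √(0.72×0.28/977) = 0.01436.
z = (0.68987 − 0.72)/0.01436 = -0.03013/0.01436 = -2.098.
p-value = P(Z > -2.098) ≈ 0.9820.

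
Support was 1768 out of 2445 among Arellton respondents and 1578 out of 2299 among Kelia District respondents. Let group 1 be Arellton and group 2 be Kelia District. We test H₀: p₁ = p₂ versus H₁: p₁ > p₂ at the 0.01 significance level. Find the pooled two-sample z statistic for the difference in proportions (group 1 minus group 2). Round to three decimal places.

p̂₁ = 1768/2445 ≈ 0.72311, p̂₂ = 1578/2299 ≈ 0.68639.
Pooled p̂ = (1768+1578)/(2445+2299) = 3346/4744 = 0.70531.
SE = √(p̂(1−p̂)(1/n₁+1/n₂)) = √(0.70531·0.29469·0.00084397) = √(0.000175417) = 0.01324.
z = (0.72311 − 0.68639)/0.01324 = 0.03672/0.01324 = 2.773.
p-value = P(Z > 2.773) ≈ 0.0028. With α = 0.01, reject H₀.

z = 2.773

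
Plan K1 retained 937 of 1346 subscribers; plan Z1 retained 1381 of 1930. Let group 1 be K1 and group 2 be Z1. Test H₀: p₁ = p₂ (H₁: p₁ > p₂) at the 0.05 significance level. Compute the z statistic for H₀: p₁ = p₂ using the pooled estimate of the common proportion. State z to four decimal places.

p̂₁ = 937/1346 ≈ 0.696137, p̂₂ = 1381/1930 ≈ 0.715544.
Pooled p̂ = (937+1381)/(1346+1930) = 2318/3276 = 0.707570.
SE = √(p̂(1−p̂)(1/n₁+1/n₂)) = √(0.707570·0.292430·0.00126108) = √(0.000260935) = 0.016153.
z = (0.696137 − 0.715544)/0.016153 = -0.019407/0.016153 = -1.2014.
p-value = P(Z > -1.201) ≈ 0.8852; since p > α = 0.05, fail to reject H₀.

z = -1.2014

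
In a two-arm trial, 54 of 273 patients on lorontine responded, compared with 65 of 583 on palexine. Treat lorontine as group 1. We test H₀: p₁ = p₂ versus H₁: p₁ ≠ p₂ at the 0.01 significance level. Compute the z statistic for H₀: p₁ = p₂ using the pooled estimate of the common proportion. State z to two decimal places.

z = 3.40

p̂₁ = 54/273 ≈ 0.1978, p̂₂ = 65/583 ≈ 0.1115.
Pooled p̂ = (54+65)/(273+583) = 119/856 = 0.1390.
SE = √(p̂(1−p̂)(1/n₁+1/n₂)) = √(0.1390·0.8610·0.00537827) = √(0.000643738) = 0.0254.
z = (0.1978 − 0.1115)/0.0254 = 0.0863/0.0254 = 3.40.
p-value = 2·P(Z > 3.402) ≈ 0.0007. With α = 0.01, reject H₀.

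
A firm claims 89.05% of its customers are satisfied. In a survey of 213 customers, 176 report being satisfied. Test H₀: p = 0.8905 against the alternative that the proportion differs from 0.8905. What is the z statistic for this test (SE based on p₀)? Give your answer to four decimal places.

p̂ = 176/213 ≈ 0.826291.
Standard error under H₀: √(0.8905×0.1095/213) = 0.021396.
z = (0.826291 − 0.8905)/0.021396 = -0.064209/0.021396 = -3.0010.
Two-sided p-value ≈ 2·Φ(−3.001) = 0.0027.

z = -3.0010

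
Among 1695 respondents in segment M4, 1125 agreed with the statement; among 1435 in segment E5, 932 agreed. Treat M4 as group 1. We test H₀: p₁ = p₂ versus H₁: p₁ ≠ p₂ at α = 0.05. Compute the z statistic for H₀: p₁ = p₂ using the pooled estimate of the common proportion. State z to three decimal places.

p̂₁ = 1125/1695 = 0.66372, p̂₂ = 932/1435 = 0.64948.
Pooled p̂ = (1125+932)/(1695+1435) = 2057/3130 = 0.65719.
SE = √(0.225292 × 0.00128683) = 0.01703.
z = (0.66372 − 0.64948)/0.01703 = 0.01424/0.01703 = 0.836.
Two-sided p-value ≈ 2·Φ(−0.836) = 0.4030. With α = 0.05, fail to reject H₀.

z = 0.836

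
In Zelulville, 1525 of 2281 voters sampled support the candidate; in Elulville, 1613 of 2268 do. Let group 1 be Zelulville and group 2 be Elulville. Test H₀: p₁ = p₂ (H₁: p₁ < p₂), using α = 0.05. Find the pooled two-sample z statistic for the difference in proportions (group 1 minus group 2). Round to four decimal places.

p̂₁ = 1525/2281 = 0.6685664, p̂₂ = 1613/2268 = 0.7111993.
Pooled p̂ = (1525+1613)/(2281+2268) = 3138/4549 = 0.6898219.
SE = √(p̂(1−p̂)(1/n₁+1/n₂)) = √(0.6898219·0.3101781·0.000879321) = √(0.000188146) = 0.0137166.
z = (0.6685664 − 0.7111993)/0.0137166 = -0.0426329/0.0137166 = -3.1081.
p-value = P(Z < -3.108) ≈ 0.0009. With α = 0.05, reject H₀.

z = -3.1081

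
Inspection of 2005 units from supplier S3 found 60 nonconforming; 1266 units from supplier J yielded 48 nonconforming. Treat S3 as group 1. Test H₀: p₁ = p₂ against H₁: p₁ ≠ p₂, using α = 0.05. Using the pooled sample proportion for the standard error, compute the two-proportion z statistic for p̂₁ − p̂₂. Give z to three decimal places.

z = -1.246

p̂₁ = 60/2005 = 0.029925, p̂₂ = 48/1266 = 0.037915.
Pooled p̂ = (60+48)/(2005+1266) = 108/3271 = 0.033017.
SE = √(0.0319273 × 0.00128864) = 0.006414.
z = (0.029925 − 0.037915)/0.006414 = -0.007990/0.006414 = -1.246.
Two-sided p-value ≈ 2·Φ(−1.246) = 0.2129; since p > α = 0.05, fail to reject H₀.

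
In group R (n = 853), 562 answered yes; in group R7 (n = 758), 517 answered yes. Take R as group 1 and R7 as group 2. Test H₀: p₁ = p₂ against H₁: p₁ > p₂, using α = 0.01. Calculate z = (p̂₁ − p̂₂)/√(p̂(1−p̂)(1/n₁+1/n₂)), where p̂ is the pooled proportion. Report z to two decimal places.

p̂₁ = 562/853 ≈ 0.6589, p̂₂ = 517/758 ≈ 0.6821.
Pooled p̂ = (562+517)/(853+758) = 1079/1611 = 0.6698.
SE = √(0.221178 × 0.00249159) = 0.0235.
z = (0.6589 − 0.6821)/0.0235 = -0.0232/0.0235 = -0.99.
p-value = P(Z > -0.989) ≈ 0.8386, so at α = 0.01 we fail to reject H₀.

z = -0.99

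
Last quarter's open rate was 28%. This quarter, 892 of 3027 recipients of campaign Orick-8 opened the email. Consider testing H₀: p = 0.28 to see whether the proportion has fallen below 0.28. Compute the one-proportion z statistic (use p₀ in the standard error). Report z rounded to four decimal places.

z = 1.7990

p̂ = 892/3027 ≈ 0.2946812.
SE = √(p₀(1−p₀)/n) = √(0.2016/3027) = 0.0081609.
z = (0.2946812 − 0.28)/0.0081609 = 0.0146812/0.0081609 = 1.7990.
p-value = P(Z < 1.799) ≈ 0.9640.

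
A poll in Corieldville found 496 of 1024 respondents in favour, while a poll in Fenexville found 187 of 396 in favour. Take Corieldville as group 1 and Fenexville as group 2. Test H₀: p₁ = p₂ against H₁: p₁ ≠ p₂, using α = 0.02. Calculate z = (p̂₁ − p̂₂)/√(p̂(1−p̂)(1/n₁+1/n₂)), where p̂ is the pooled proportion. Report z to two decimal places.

p̂₁ = 496/1024 ≈ 0.4844, p̂₂ = 187/396 ≈ 0.4722.
Pooled p̂ = (496+187)/(1024+396) = 683/1420 = 0.4810.
SE = √(p̂(1−p̂)(1/n₁+1/n₂)) = √(0.4810·0.5190·0.00350182) = √(0.000874188) = 0.0296.
z = (0.4844 − 0.4722)/0.0296 = 0.0122/0.0296 = 0.41.
Two-sided p-value ≈ 2·Φ(−0.411) = 0.6811; since p > α = 0.02, fail to reject H₀.

z = 0.41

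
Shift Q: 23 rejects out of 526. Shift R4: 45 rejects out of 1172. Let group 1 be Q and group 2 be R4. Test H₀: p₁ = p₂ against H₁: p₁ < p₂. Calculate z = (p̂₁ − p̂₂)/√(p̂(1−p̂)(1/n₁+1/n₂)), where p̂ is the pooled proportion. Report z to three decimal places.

z = 0.518

p̂₁ = 23/526 ≈ 0.04373, p̂₂ = 45/1172 ≈ 0.03840.
Pooled p̂ = (23+45)/(526+1172) = 68/1698 = 0.04005.
SE = √(0.0384433 × 0.00275438) = 0.01029.
z = (0.04373 − 0.03840)/0.01029 = 0.00533/0.01029 = 0.518.
p-value = P(Z < 0.518) ≈ 0.6978.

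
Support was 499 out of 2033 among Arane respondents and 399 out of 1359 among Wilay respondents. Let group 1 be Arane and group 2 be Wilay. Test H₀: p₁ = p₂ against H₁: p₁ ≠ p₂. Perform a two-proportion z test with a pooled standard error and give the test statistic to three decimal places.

z = -3.115

p̂₁ = 499/2033 ≈ 0.245450, p̂₂ = 399/1359 ≈ 0.293598.
Pooled p̂ = (499+399)/(2033+1359) = 898/3392 = 0.264741.
SE = √(0.194653 × 0.00122772) = 0.015459.
z = (0.245450 − 0.293598)/0.015459 = -0.048148/0.015459 = -3.115.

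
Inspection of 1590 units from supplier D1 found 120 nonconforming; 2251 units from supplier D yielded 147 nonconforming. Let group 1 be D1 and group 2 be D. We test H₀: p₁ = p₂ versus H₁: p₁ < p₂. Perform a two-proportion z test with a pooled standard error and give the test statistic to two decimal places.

z = 1.22

p̂₁ = 120/1590 ≈ 0.07547, p̂₂ = 147/2251 ≈ 0.06530.
Pooled p̂ = (120+147)/(1590+2251) = 267/3841 = 0.06951.
SE = √(p̂(1−p̂)(1/n₁+1/n₂)) = √(0.06951·0.93049·0.00107318) = √(6.94143e-05) = 0.00833.
z = (0.07547 − 0.06530)/0.00833 = 0.01017/0.00833 = 1.22.
p-value = P(Z < 1.220) ≈ 0.8888.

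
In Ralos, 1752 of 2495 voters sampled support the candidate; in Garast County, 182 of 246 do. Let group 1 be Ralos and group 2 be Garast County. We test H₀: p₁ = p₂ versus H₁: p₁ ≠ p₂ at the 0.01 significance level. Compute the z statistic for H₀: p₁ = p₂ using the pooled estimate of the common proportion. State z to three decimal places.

z = -1.236

p̂₁ = 1752/2495 ≈ 0.70220, p̂₂ = 182/246 ≈ 0.73984.
Pooled p̂ = (1752+182)/(2495+246) = 1934/2741 = 0.70558.
SE = √(p̂(1−p̂)(1/n₁+1/n₂)) = √(0.70558·0.29442·0.00446584) = √(0.000927717) = 0.03046.
z = (0.70220 − 0.73984)/0.03046 = -0.03764/0.03046 = -1.236.
p-value = 2·P(Z > 1.236) ≈ 0.2166, so at α = 0.01 we fail to reject H₀.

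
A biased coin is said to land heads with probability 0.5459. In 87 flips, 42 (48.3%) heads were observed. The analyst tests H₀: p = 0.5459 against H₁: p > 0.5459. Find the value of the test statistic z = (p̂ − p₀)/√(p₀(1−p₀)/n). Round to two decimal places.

z = -1.18

p̂ = 42/87 = 0.4828.
Under H₀, SE = √(0.5459·0.4541/87) = √(0.00284935) = 0.0534.
z = (0.4828 − 0.5459)/0.0534 = -0.0631/0.0534 = -1.18.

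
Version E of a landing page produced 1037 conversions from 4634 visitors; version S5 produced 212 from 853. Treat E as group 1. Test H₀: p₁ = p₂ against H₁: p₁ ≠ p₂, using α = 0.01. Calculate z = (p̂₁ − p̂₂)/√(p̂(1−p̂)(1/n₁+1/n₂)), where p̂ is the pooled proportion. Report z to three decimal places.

z = -1.585

p̂₁ = 1037/4634 = 0.22378, p̂₂ = 212/853 = 0.24853.
Pooled p̂ = (1037+212)/(4634+853) = 1249/5487 = 0.22763.
SE = √(p̂(1−p̂)(1/n₁+1/n₂)) = √(0.22763·0.77237·0.00138813) = √(0.000244053) = 0.01562.
z = (0.22378 − 0.24853)/0.01562 = -0.02475/0.01562 = -1.585.
p-value = 2·P(Z > 1.585) ≈ 0.1131, so at α = 0.01 we fail to reject H₀.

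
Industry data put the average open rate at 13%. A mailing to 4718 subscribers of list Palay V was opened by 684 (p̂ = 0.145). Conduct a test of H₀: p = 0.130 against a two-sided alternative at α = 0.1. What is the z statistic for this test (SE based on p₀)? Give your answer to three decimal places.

p̂ = 684/4718 = 0.144977.
SE = √(p₀(1−p₀)/n) = √(0.1131/4718) = 0.004896.
z = (0.144977 − 0.13)/0.004896 = 0.014977/0.004896 = 3.059.
Two-sided p-value ≈ 2·Φ(−3.059) = 0.0022. With α = 0.1, reject H₀.

z = 3.059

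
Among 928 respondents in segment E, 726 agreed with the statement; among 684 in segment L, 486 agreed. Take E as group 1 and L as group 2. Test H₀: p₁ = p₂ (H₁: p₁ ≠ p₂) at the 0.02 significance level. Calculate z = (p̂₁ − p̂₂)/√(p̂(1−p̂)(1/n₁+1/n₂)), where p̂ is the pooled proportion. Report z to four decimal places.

z = 3.2986

p̂₁ = 726/928 ≈ 0.7823276, p̂₂ = 486/684 ≈ 0.7105263.
Pooled p̂ = (726+486)/(928+684) = 1212/1612 = 0.7518610.
SE = √(0.186566 × 0.00253957) = 0.0217669.
z = (0.7823276 − 0.7105263)/0.0217669 = 0.0718013/0.0217669 = 3.2986.
Two-sided p-value ≈ 2·Φ(−3.299) = 0.0010, so at α = 0.02 we reject H₀.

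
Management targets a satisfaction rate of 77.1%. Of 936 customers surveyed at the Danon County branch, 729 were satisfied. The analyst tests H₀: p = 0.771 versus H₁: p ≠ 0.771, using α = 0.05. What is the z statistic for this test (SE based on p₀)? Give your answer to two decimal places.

p̂ = 729/936 ≈ 0.7788.
Under H₀, SE = √(0.771·0.229/936) = √(0.000188631) = 0.0137.
z = (0.7788 − 0.771)/0.0137 = 0.0078/0.0137 = 0.57.
p-value = 2·P(Z > 0.571) ≈ 0.5678; since p > α = 0.05, fail to reject H₀.

z = 0.57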